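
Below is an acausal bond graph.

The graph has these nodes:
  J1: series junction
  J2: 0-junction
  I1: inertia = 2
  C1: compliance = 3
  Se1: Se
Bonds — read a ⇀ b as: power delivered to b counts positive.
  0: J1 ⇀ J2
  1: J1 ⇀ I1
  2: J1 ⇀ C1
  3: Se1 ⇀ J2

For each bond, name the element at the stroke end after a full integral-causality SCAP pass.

bond 3 →J2  (Se1: effort source, stroke at far end)
bond 0 →J1  (J2 effort already set via bond 3)
bond 1 →I1  (I1 integral (f out))
bond 2 →J1  (J1: bond 1 brought flow, rest push out)

β0 stroke at J1
β1 stroke at I1
β2 stroke at J1
β3 stroke at J2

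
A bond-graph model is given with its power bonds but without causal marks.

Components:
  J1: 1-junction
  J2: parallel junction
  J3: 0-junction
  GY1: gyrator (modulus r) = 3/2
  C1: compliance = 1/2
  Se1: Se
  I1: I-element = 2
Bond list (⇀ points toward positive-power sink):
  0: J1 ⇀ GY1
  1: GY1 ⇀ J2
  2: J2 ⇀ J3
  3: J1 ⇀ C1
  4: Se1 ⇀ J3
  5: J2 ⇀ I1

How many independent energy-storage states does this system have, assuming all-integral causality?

2  (C1, I1 all integral)

bond 4 →J3  (Se1: effort source, stroke at far end)
bond 2 →J2  (J3 effort already set via bond 4)
bond 1 →GY1  (J2 effort already set via bond 2)
bond 5 →I1  (common-e at J2 fixed by 2)
bond 0 →GY1  (GY1 both-in/both-out from 1)
bond 3 →J1  (J1: bond 0 brought flow, rest push out)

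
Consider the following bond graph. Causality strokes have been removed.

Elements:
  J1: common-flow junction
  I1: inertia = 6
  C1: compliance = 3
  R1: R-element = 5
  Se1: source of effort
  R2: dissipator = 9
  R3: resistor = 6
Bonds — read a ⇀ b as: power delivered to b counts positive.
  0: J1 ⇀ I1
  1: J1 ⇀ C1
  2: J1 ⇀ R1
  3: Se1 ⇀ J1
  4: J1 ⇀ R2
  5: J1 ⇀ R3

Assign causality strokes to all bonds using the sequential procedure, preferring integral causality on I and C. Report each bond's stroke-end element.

β3 stroke at J1  (Se1 (Se) sets effort on bond)
β0 stroke at I1  (I1: I, integral causality)
β1 stroke at J1  (J1: bond 0 brought flow, rest push out)
β2 stroke at J1  (common-f at J1 fixed by 0)
β4 stroke at J1  (1-jn J1 has f-setter on 0)
β5 stroke at J1  (common-f at J1 fixed by 0)

#0 →I1
#1 →J1
#2 →J1
#3 →J1
#4 →J1
#5 →J1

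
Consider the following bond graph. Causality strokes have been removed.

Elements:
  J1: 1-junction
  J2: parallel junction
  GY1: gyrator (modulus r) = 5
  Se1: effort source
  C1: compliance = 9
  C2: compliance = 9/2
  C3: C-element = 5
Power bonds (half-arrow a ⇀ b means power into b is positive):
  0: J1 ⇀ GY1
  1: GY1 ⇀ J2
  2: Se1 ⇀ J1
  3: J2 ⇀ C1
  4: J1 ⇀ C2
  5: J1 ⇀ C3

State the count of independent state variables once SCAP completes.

#2 stroke at J1  (Se1 fixes effort; stroke away)
#3 stroke at J2  (prefer integral on C1)
#1 stroke at GY1  (common-e at J2 fixed by 3)
#0 stroke at GY1  (through GY1, causality inverts; strokes same side of GY1)
#4 stroke at J1  (J1: bond 0 brought flow, rest push out)
#5 stroke at J1  (common-f at J1 fixed by 0)

3  (C1, C2, C3 all integral)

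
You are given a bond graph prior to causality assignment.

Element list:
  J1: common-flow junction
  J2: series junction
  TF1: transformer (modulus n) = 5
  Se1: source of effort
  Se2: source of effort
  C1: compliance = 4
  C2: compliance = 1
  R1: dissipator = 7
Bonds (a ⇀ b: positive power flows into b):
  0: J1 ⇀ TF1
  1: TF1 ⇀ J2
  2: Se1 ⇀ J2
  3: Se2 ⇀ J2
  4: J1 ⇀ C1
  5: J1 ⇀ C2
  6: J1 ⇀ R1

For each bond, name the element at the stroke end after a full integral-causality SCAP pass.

#2 |J2  (source Se1 imposes e)
#3 |J2  (Se2: effort source, stroke at far end)
#1 |TF1  (only one flow-in slot at J2)
#0 |J1  (TF TF1: opposite of bond 1)
#4 |J1  (C1 integral (e out))
#5 |J1  (C2: C, integral causality)
#6 |R1  (J1: last free bond brings flow in)

b0 stroke at J1
b1 stroke at TF1
b2 stroke at J2
b3 stroke at J2
b4 stroke at J1
b5 stroke at J1
b6 stroke at R1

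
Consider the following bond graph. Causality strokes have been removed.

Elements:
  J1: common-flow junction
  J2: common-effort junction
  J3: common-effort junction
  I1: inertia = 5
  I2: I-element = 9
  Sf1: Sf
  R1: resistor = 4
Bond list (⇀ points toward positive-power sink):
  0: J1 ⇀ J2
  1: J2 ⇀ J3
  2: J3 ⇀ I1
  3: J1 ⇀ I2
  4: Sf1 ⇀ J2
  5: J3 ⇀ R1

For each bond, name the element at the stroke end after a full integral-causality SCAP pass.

b4 stroke at Sf1  (Sf1 fixes flow; stroke at Sf1)
b2 stroke at I1  (prefer integral on I1)
b3 stroke at I2  (I2 integral (f out))
b0 stroke at J1  (1-jn J1 has f-setter on 3)
b1 stroke at J2  (J2: last free bond brings effort in)
b5 stroke at J3  (only one effort-in slot at J3)

#0 →J1
#1 →J2
#2 →I1
#3 →I2
#4 →Sf1
#5 →J3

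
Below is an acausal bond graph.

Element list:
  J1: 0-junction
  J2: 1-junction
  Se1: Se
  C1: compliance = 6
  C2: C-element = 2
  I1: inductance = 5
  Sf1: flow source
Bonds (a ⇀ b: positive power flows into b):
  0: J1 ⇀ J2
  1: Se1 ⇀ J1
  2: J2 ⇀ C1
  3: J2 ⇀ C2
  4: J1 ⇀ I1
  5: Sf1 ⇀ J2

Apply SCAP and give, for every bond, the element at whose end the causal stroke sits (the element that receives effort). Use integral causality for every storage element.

β1 →J1  (Se1 (Se) sets effort on bond)
β5 →Sf1  (Sf1 (Sf) sets flow on bond)
β0 →J2  (0-jn J1 has e-setter on 1)
β4 →I1  (common-e at J1 fixed by 1)
β2 →J2  (1-jn J2 has f-setter on 5)
β3 →J2  (1-jn J2 has f-setter on 5)

β0 →J2
β1 →J1
β2 →J2
β3 →J2
β4 →I1
β5 →Sf1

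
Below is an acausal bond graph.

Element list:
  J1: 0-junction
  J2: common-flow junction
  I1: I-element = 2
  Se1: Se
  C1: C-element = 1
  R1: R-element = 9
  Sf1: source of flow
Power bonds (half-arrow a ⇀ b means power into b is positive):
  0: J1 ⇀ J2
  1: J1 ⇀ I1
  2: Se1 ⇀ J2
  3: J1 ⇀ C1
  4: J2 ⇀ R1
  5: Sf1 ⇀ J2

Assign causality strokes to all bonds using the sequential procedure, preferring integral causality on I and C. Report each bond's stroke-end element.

bond 0 stroke→J2
bond 1 stroke→I1
bond 2 stroke→J2
bond 3 stroke→J1
bond 4 stroke→J2
bond 5 stroke→Sf1

β2 stroke at J2  (Se1: effort source, stroke at far end)
β5 stroke at Sf1  (source Sf1 imposes f)
β0 stroke at J2  (common-f at J2 fixed by 5)
β4 stroke at J2  (J2 flow already set via bond 5)
β1 stroke at I1  (I1 integral (f out))
β3 stroke at J1  (only one effort-in slot at J1)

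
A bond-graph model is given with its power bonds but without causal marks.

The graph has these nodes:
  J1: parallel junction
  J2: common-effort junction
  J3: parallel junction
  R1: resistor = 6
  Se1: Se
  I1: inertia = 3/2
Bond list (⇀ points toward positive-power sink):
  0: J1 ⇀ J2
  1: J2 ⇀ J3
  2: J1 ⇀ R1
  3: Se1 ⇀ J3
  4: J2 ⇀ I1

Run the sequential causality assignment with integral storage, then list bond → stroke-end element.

bond 0 →J1
bond 1 →J2
bond 2 →R1
bond 3 →J3
bond 4 →I1

#3 →J3  (Se1 (Se) sets effort on bond)
#1 →J2  (J3: bond 3 brought effort, rest push out)
#0 →J1  (0-jn J2 has e-setter on 1)
#4 →I1  (common-e at J2 fixed by 1)
#2 →R1  (J1 effort already set via bond 0)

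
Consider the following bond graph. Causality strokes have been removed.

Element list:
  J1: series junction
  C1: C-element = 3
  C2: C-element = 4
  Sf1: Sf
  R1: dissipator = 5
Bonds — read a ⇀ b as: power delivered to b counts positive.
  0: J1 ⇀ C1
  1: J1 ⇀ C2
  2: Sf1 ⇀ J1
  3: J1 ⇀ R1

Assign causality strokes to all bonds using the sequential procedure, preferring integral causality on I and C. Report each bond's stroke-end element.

β2 stroke→Sf1  (Sf1 (Sf) sets flow on bond)
β0 stroke→J1  (J1: bond 2 brought flow, rest push out)
β1 stroke→J1  (common-f at J1 fixed by 2)
β3 stroke→J1  (common-f at J1 fixed by 2)

bond 0 |J1
bond 1 |J1
bond 2 |Sf1
bond 3 |J1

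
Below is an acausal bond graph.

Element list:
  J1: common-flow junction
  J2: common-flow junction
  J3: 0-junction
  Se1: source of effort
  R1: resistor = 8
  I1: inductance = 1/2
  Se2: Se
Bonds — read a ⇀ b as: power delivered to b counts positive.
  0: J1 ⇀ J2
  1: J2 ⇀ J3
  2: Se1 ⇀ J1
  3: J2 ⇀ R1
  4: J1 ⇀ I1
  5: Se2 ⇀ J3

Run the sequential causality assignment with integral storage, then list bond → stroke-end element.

b0 stroke→J1
b1 stroke→J2
b2 stroke→J1
b3 stroke→J2
b4 stroke→I1
b5 stroke→J3

b2 →J1  (Se1: effort source, stroke at far end)
b5 →J3  (Se2 fixes effort; stroke away)
b1 →J2  (0-jn J3 has e-setter on 5)
b4 →I1  (I1: I, integral causality)
b0 →J1  (J1: bond 4 brought flow, rest push out)
b3 →J2  (J2: bond 0 brought flow, rest push out)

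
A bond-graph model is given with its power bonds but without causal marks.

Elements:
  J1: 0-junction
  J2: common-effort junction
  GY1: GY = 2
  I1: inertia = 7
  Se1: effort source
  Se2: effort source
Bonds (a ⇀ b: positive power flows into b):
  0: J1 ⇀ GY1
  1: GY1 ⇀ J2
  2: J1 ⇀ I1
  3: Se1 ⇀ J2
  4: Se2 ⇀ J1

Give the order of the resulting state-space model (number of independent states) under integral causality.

#3 |J2  (Se1: effort source, stroke at far end)
#4 |J1  (Se2: effort source, stroke at far end)
#0 |GY1  (J1: bond 4 brought effort, rest push out)
#2 |I1  (J1: bond 4 brought effort, rest push out)
#1 |GY1  (0-jn J2 has e-setter on 3)

1  (I1 all integral)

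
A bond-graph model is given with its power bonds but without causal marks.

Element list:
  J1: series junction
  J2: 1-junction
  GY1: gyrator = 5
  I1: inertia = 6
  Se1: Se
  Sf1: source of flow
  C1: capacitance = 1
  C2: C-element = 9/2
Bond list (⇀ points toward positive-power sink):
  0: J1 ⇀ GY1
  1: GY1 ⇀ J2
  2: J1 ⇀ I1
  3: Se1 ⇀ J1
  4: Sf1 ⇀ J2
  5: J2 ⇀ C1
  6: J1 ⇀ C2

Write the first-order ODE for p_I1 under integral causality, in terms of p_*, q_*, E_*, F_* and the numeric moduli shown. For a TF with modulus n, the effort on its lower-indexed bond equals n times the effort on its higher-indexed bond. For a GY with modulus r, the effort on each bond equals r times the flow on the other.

b3 stroke→J1  (Se1 fixes effort; stroke away)
b4 stroke→Sf1  (source Sf1 imposes f)
b1 stroke→J2  (1-jn J2 has f-setter on 4)
b5 stroke→J2  (common-f at J2 fixed by 4)
b0 stroke→J1  (GY1: gyrator matches bond 1)
b2 stroke→I1  (I1 integral (f out))
b6 stroke→J1  (J1 flow already set via bond 2)

dp_I1/dt = E_Se1 - 5*F_Sf1 - 2*q_C2/9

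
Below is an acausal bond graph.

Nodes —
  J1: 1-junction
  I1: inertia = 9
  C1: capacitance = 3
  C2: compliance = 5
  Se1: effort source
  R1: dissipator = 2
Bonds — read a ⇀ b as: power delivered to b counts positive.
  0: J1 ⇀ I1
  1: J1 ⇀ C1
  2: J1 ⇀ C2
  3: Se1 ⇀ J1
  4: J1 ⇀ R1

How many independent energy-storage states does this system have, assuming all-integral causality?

#3 stroke at J1  (Se1 fixes effort; stroke away)
#0 stroke at I1  (prefer integral on I1)
#1 stroke at J1  (J1 flow already set via bond 0)
#2 stroke at J1  (J1 flow already set via bond 0)
#4 stroke at J1  (common-f at J1 fixed by 0)

3  (C1, C2, I1 all integral)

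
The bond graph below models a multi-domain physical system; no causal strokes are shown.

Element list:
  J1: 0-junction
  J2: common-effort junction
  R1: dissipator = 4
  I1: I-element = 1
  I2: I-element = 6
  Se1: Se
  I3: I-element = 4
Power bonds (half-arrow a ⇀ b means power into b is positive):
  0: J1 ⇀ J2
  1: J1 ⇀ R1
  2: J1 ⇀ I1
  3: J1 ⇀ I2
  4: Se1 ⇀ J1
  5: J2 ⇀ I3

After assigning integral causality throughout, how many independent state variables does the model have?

3  (I1, I2, I3 all integral)

#4 stroke at J1  (source Se1 imposes e)
#0 stroke at J2  (J1 effort already set via bond 4)
#1 stroke at R1  (0-jn J1 has e-setter on 4)
#2 stroke at I1  (J1 effort already set via bond 4)
#3 stroke at I2  (J1 effort already set via bond 4)
#5 stroke at I3  (common-e at J2 fixed by 0)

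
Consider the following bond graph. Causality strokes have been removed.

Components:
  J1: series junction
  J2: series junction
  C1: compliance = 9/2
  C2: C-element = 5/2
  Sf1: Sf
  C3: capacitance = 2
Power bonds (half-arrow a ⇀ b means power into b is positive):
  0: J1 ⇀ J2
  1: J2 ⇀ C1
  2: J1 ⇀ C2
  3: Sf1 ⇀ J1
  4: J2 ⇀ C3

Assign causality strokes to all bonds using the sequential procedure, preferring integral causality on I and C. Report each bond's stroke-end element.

#3 stroke at Sf1  (Sf1 (Sf) sets flow on bond)
#0 stroke at J1  (1-jn J1 has f-setter on 3)
#2 stroke at J1  (J1: bond 3 brought flow, rest push out)
#1 stroke at J2  (1-jn J2 has f-setter on 0)
#4 stroke at J2  (J2: bond 0 brought flow, rest push out)

b0 stroke at J1
b1 stroke at J2
b2 stroke at J1
b3 stroke at Sf1
b4 stroke at J2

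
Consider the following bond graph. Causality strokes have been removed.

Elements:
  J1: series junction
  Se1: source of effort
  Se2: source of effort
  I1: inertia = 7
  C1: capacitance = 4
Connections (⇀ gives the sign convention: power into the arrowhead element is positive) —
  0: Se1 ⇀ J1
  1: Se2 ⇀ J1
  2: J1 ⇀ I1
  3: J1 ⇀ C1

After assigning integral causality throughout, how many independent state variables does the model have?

β0 →J1  (Se1: effort source, stroke at far end)
β1 →J1  (Se2 fixes effort; stroke away)
β2 →I1  (I1 outputs flow p/I1)
β3 →J1  (1-jn J1 has f-setter on 2)

2  (C1, I1 all integral)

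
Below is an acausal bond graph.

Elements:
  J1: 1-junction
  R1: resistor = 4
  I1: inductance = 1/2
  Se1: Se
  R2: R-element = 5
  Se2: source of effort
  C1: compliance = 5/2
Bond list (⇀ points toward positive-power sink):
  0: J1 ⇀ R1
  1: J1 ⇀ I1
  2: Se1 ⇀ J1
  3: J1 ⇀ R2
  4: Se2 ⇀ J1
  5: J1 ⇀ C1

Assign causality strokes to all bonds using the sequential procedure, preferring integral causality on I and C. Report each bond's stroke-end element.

b0 stroke→J1
b1 stroke→I1
b2 stroke→J1
b3 stroke→J1
b4 stroke→J1
b5 stroke→J1

#2 stroke→J1  (Se1 (Se) sets effort on bond)
#4 stroke→J1  (Se2 fixes effort; stroke away)
#1 stroke→I1  (prefer integral on I1)
#0 stroke→J1  (1-jn J1 has f-setter on 1)
#3 stroke→J1  (J1: bond 1 brought flow, rest push out)
#5 stroke→J1  (common-f at J1 fixed by 1)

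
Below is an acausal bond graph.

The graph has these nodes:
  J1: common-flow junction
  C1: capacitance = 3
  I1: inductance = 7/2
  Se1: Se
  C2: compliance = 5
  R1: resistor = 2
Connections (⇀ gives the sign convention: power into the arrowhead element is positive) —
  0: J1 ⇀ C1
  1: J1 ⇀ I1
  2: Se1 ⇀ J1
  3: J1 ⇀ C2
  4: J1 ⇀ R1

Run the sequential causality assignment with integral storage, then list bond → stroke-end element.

β2 →J1  (Se1: effort source, stroke at far end)
β0 →J1  (C1 outputs effort q/C1)
β1 →I1  (I1 outputs flow p/I1)
β3 →J1  (J1 flow already set via bond 1)
β4 →J1  (1-jn J1 has f-setter on 1)

b0 →J1
b1 →I1
b2 →J1
b3 →J1
b4 →J1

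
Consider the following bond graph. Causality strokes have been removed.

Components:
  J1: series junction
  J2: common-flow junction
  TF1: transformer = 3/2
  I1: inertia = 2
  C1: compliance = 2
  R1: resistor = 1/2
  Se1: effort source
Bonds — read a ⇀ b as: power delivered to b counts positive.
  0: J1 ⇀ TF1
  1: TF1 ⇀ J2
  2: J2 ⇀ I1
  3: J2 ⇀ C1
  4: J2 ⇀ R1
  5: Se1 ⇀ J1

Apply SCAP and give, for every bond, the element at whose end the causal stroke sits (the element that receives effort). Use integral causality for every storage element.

b0 stroke at TF1
b1 stroke at J2
b2 stroke at I1
b3 stroke at J2
b4 stroke at J2
b5 stroke at J1

β5 stroke→J1  (source Se1 imposes e)
β0 stroke→TF1  (J1 needs exactly one f-in)
β1 stroke→J2  (TF1 one-in-one-out from 0)
β2 stroke→I1  (I1 outputs flow p/I1)
β3 stroke→J2  (1-jn J2 has f-setter on 2)
β4 stroke→J2  (common-f at J2 fixed by 2)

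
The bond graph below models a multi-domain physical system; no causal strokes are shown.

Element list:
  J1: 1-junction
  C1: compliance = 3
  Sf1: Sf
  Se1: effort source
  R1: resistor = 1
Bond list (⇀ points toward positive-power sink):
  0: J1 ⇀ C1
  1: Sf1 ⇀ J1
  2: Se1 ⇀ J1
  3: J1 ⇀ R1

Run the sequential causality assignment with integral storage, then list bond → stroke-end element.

β0 →J1
β1 →Sf1
β2 →J1
β3 →J1

b1 stroke→Sf1  (source Sf1 imposes f)
b2 stroke→J1  (Se1 (Se) sets effort on bond)
b0 stroke→J1  (common-f at J1 fixed by 1)
b3 stroke→J1  (common-f at J1 fixed by 1)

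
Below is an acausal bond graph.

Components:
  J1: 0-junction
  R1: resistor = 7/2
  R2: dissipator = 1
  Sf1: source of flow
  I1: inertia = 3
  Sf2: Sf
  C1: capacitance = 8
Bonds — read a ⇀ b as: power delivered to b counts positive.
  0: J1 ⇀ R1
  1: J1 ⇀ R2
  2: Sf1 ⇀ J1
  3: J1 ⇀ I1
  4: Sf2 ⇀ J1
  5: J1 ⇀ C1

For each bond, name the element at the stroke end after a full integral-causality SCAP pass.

b2 stroke at Sf1  (source Sf1 imposes f)
b4 stroke at Sf2  (Sf2: flow source, stroke at near end)
b3 stroke at I1  (prefer integral on I1)
b5 stroke at J1  (C1 outputs effort q/C1)
b0 stroke at R1  (0-jn J1 has e-setter on 5)
b1 stroke at R2  (common-e at J1 fixed by 5)

bond 0 |R1
bond 1 |R2
bond 2 |Sf1
bond 3 |I1
bond 4 |Sf2
bond 5 |J1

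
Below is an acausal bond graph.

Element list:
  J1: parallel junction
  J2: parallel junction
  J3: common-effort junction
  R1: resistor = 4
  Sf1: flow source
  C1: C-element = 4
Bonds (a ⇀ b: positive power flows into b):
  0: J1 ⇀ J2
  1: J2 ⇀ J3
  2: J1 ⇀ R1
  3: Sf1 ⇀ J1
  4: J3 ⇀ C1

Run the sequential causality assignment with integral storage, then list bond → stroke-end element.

#0 stroke at J1
#1 stroke at J2
#2 stroke at R1
#3 stroke at Sf1
#4 stroke at J3

#3 stroke→Sf1  (Sf1 (Sf) sets flow on bond)
#4 stroke→J3  (C1 integral (e out))
#1 stroke→J2  (common-e at J3 fixed by 4)
#0 stroke→J1  (common-e at J2 fixed by 1)
#2 stroke→R1  (J1 effort already set via bond 0)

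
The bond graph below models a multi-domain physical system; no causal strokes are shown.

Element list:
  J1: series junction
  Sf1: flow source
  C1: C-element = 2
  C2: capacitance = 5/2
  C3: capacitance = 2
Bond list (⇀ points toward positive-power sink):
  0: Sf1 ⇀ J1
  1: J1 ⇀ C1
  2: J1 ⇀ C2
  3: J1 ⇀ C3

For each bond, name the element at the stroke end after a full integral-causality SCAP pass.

b0 stroke at Sf1  (Sf1: flow source, stroke at near end)
b1 stroke at J1  (J1: bond 0 brought flow, rest push out)
b2 stroke at J1  (J1: bond 0 brought flow, rest push out)
b3 stroke at J1  (1-jn J1 has f-setter on 0)

β0 stroke→Sf1
β1 stroke→J1
β2 stroke→J1
β3 stroke→J1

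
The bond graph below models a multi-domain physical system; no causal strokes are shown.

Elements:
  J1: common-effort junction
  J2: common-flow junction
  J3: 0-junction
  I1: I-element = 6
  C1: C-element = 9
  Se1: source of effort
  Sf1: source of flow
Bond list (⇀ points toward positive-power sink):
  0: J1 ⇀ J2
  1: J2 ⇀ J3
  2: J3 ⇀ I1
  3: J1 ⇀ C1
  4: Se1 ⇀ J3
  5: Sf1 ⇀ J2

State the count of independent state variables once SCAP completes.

b4 stroke at J3  (Se1 fixes effort; stroke away)
b5 stroke at Sf1  (Sf1: flow source, stroke at near end)
b0 stroke at J2  (J2 flow already set via bond 5)
b1 stroke at J2  (J2 flow already set via bond 5)
b2 stroke at I1  (J3 effort already set via bond 4)
b3 stroke at J1  (only one effort-in slot at J1)

2  (C1, I1 all integral)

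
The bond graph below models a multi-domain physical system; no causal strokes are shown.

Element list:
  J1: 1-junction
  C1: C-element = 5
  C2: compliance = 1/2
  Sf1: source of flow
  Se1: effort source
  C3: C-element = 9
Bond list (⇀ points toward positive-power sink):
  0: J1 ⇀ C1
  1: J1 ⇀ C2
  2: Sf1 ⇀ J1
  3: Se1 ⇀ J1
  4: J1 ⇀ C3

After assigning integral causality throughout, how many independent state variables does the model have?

3  (C1, C2, C3 all integral)

#2 stroke→Sf1  (Sf1 (Sf) sets flow on bond)
#3 stroke→J1  (Se1 (Se) sets effort on bond)
#0 stroke→J1  (J1: bond 2 brought flow, rest push out)
#1 stroke→J1  (J1 flow already set via bond 2)
#4 stroke→J1  (common-f at J1 fixed by 2)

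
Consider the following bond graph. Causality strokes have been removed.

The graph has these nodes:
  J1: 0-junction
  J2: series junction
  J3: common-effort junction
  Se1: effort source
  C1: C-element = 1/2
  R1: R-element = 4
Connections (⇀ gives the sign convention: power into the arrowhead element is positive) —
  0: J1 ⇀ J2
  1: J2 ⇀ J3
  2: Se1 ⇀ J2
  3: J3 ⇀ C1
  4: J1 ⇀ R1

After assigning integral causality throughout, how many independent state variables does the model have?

1  (C1 all integral)

bond 2 →J2  (Se1 (Se) sets effort on bond)
bond 3 →J3  (C1: C, integral causality)
bond 1 →J2  (common-e at J3 fixed by 3)
bond 0 →J1  (J2: last free bond brings flow in)
bond 4 →R1  (0-jn J1 has e-setter on 0)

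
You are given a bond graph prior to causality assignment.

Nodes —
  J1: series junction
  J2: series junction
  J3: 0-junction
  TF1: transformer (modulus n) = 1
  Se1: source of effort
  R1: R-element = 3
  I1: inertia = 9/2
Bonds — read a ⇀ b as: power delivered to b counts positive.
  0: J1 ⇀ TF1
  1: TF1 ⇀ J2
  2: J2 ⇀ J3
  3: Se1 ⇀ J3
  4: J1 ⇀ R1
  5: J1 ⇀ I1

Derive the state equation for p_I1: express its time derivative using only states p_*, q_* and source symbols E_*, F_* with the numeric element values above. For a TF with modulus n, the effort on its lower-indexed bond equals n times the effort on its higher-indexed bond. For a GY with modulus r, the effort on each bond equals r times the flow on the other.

dp_I1/dt = -E_Se1 - 2*p_I1/3

#3 →J3  (source Se1 imposes e)
#2 →J2  (0-jn J3 has e-setter on 3)
#1 →TF1  (J2 needs exactly one f-in)
#0 →J1  (TF1: transformer flips bond 1)
#5 →I1  (I1 integral (f out))
#4 →J1  (1-jn J1 has f-setter on 5)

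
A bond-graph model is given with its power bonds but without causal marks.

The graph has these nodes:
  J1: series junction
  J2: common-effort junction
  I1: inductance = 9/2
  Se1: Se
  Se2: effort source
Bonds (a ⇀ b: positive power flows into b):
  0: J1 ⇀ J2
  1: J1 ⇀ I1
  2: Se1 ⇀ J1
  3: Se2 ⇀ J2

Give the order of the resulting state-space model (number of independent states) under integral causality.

1  (I1 all integral)

β2 stroke at J1  (Se1: effort source, stroke at far end)
β3 stroke at J2  (Se2 (Se) sets effort on bond)
β0 stroke at J1  (common-e at J2 fixed by 3)
β1 stroke at I1  (J1 needs exactly one f-in)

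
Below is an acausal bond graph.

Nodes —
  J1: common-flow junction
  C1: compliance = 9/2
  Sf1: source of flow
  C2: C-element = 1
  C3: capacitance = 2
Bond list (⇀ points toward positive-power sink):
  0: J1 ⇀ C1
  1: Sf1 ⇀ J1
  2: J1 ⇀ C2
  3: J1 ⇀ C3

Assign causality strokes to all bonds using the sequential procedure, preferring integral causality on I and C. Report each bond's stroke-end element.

b0 stroke at J1
b1 stroke at Sf1
b2 stroke at J1
b3 stroke at J1

b1 →Sf1  (Sf1 (Sf) sets flow on bond)
b0 →J1  (J1 flow already set via bond 1)
b2 →J1  (1-jn J1 has f-setter on 1)
b3 →J1  (1-jn J1 has f-setter on 1)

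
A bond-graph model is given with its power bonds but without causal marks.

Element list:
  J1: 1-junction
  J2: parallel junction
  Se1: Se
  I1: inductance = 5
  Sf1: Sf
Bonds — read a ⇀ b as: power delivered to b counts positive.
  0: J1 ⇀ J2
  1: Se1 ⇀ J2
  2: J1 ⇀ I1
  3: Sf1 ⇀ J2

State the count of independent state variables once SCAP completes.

bond 1 →J2  (source Se1 imposes e)
bond 3 →Sf1  (Sf1 (Sf) sets flow on bond)
bond 0 →J1  (common-e at J2 fixed by 1)
bond 2 →I1  (only one flow-in slot at J1)

1  (I1 all integral)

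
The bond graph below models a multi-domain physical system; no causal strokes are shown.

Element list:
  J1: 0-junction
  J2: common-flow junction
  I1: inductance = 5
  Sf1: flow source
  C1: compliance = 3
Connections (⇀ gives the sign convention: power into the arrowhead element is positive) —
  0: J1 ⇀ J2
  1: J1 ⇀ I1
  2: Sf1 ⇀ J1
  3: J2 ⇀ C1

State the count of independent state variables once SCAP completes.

#2 stroke at Sf1  (Sf1 fixes flow; stroke at Sf1)
#1 stroke at I1  (I1: I, integral causality)
#0 stroke at J1  (J1: last free bond brings effort in)
#3 stroke at J2  (J2: bond 0 brought flow, rest push out)

2  (C1, I1 all integral)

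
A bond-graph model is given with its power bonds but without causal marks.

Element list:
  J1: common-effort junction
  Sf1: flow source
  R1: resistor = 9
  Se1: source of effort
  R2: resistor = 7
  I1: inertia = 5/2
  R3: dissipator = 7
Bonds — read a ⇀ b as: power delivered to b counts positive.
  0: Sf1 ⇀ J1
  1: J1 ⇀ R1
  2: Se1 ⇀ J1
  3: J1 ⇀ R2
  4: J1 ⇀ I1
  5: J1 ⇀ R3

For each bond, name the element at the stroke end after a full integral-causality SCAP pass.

b0 |Sf1
b1 |R1
b2 |J1
b3 |R2
b4 |I1
b5 |R3

bond 0 stroke→Sf1  (Sf1 (Sf) sets flow on bond)
bond 2 stroke→J1  (Se1 (Se) sets effort on bond)
bond 1 stroke→R1  (J1: bond 2 brought effort, rest push out)
bond 3 stroke→R2  (common-e at J1 fixed by 2)
bond 4 stroke→I1  (0-jn J1 has e-setter on 2)
bond 5 stroke→R3  (common-e at J1 fixed by 2)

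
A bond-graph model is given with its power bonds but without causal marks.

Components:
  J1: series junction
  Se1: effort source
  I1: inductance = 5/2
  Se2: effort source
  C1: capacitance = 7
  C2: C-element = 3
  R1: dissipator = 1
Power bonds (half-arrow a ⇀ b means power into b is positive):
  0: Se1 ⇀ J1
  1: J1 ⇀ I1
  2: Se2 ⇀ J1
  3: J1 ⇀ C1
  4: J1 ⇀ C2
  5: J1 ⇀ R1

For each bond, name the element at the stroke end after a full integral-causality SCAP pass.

β0 stroke at J1
β1 stroke at I1
β2 stroke at J1
β3 stroke at J1
β4 stroke at J1
β5 stroke at J1

b0 →J1  (source Se1 imposes e)
b2 →J1  (source Se2 imposes e)
b1 →I1  (I1 outputs flow p/I1)
b3 →J1  (common-f at J1 fixed by 1)
b4 →J1  (common-f at J1 fixed by 1)
b5 →J1  (common-f at J1 fixed by 1)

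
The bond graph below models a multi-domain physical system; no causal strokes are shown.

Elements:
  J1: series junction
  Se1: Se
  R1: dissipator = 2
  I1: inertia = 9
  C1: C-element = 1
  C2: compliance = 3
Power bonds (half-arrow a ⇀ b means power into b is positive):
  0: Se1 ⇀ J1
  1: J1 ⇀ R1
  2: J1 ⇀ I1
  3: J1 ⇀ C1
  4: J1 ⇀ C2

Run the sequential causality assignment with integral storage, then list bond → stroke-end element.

#0 →J1  (Se1: effort source, stroke at far end)
#2 →I1  (I1: I, integral causality)
#1 →J1  (J1: bond 2 brought flow, rest push out)
#3 →J1  (J1 flow already set via bond 2)
#4 →J1  (1-jn J1 has f-setter on 2)

bond 0 |J1
bond 1 |J1
bond 2 |I1
bond 3 |J1
bond 4 |J1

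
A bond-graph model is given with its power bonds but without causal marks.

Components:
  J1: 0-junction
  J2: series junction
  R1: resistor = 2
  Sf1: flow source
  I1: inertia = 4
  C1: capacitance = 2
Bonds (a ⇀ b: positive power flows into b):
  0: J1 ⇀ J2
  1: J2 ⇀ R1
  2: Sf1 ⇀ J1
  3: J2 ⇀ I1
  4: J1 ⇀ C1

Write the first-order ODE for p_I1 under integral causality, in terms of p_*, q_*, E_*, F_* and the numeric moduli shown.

dp_I1/dt = -p_I1/2 + q_C1/2

#2 |Sf1  (Sf1 fixes flow; stroke at Sf1)
#3 |I1  (I1 outputs flow p/I1)
#0 |J2  (1-jn J2 has f-setter on 3)
#1 |J2  (common-f at J2 fixed by 3)
#4 |J1  (closing 0-jn rule on J1)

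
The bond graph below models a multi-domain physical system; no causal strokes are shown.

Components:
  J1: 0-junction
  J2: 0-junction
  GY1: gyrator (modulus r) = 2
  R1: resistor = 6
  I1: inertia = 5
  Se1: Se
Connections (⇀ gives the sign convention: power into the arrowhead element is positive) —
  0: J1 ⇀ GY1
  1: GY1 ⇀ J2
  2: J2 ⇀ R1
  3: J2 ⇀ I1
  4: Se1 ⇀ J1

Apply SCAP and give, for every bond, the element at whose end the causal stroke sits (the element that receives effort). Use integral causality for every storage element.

β4 →J1  (Se1 fixes effort; stroke away)
β0 →GY1  (0-jn J1 has e-setter on 4)
β1 →GY1  (GY GY1: same side as bond 0)
β3 →I1  (I1 outputs flow p/I1)
β2 →J2  (closing 0-jn rule on J2)

bond 0 |GY1
bond 1 |GY1
bond 2 |J2
bond 3 |I1
bond 4 |J1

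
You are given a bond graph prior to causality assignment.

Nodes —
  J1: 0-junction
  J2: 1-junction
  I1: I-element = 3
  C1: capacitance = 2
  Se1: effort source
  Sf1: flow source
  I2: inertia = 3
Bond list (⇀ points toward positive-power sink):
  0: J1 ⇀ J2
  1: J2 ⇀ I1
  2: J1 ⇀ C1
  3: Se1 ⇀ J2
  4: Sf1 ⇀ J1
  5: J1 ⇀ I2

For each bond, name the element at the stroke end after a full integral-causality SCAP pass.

β0 stroke→J2
β1 stroke→I1
β2 stroke→J1
β3 stroke→J2
β4 stroke→Sf1
β5 stroke→I2

bond 3 |J2  (Se1: effort source, stroke at far end)
bond 4 |Sf1  (Sf1 (Sf) sets flow on bond)
bond 1 |I1  (I1 outputs flow p/I1)
bond 0 |J2  (1-jn J2 has f-setter on 1)
bond 2 |J1  (C1 integral (e out))
bond 5 |I2  (J1 effort already set via bond 2)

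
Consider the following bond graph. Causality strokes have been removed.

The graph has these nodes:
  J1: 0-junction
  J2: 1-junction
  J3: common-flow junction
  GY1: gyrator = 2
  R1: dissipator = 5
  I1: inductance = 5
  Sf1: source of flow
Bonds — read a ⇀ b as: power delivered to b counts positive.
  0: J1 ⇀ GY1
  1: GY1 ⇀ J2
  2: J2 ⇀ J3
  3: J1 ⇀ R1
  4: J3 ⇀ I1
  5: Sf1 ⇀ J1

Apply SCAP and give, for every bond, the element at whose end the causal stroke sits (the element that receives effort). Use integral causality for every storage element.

β5 |Sf1  (Sf1: flow source, stroke at near end)
β4 |I1  (I1 integral (f out))
β2 |J3  (J3: bond 4 brought flow, rest push out)
β1 |J2  (1-jn J2 has f-setter on 2)
β0 |J1  (through GY1, causality inverts; strokes same side of GY1)
β3 |R1  (J1: bond 0 brought effort, rest push out)

bond 0 stroke→J1
bond 1 stroke→J2
bond 2 stroke→J3
bond 3 stroke→R1
bond 4 stroke→I1
bond 5 stroke→Sf1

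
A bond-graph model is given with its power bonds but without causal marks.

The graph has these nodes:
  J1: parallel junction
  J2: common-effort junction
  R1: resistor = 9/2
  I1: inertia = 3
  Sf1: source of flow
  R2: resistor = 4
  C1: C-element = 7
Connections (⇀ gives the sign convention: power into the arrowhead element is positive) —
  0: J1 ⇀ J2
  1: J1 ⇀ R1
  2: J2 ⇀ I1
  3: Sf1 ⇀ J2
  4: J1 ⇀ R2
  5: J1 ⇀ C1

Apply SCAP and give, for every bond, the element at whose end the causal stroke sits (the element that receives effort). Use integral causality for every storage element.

bond 0 |J2
bond 1 |R1
bond 2 |I1
bond 3 |Sf1
bond 4 |R2
bond 5 |J1

#3 |Sf1  (Sf1: flow source, stroke at near end)
#2 |I1  (prefer integral on I1)
#0 |J2  (J2 needs exactly one e-in)
#5 |J1  (prefer integral on C1)
#1 |R1  (J1: bond 5 brought effort, rest push out)
#4 |R2  (J1 effort already set via bond 5)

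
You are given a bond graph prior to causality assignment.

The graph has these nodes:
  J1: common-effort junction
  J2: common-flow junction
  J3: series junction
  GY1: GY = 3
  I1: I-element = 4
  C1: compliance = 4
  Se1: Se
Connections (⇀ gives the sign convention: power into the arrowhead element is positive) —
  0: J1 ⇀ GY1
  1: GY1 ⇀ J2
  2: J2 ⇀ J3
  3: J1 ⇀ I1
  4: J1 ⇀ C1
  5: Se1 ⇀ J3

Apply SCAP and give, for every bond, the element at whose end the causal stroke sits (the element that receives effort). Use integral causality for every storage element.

b5 →J3  (Se1 fixes effort; stroke away)
b2 →J2  (J3 needs exactly one f-in)
b1 →GY1  (only one flow-in slot at J2)
b0 →GY1  (through GY1, causality inverts; strokes same side of GY1)
b3 →I1  (I1: I, integral causality)
b4 →J1  (only one effort-in slot at J1)

β0 stroke→GY1
β1 stroke→GY1
β2 stroke→J2
β3 stroke→I1
β4 stroke→J1
β5 stroke→J3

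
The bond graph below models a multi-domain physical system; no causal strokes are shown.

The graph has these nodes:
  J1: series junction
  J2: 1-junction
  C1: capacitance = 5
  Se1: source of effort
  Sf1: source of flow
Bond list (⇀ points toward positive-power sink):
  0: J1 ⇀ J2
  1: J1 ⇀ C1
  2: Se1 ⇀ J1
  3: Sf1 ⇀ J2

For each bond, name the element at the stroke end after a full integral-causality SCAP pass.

#2 →J1  (Se1: effort source, stroke at far end)
#3 →Sf1  (Sf1: flow source, stroke at near end)
#0 →J2  (J2 flow already set via bond 3)
#1 →J1  (1-jn J1 has f-setter on 0)

#0 →J2
#1 →J1
#2 →J1
#3 →Sf1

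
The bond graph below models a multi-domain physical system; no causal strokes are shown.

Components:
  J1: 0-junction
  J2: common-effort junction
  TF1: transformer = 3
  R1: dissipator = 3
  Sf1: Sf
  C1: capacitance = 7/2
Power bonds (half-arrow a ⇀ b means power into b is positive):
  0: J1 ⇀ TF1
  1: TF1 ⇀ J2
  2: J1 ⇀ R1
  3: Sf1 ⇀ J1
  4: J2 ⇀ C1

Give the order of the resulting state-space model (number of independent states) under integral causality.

#3 →Sf1  (Sf1 fixes flow; stroke at Sf1)
#4 →J2  (C1: C, integral causality)
#1 →TF1  (0-jn J2 has e-setter on 4)
#0 →J1  (TF1 one-in-one-out from 1)
#2 →R1  (common-e at J1 fixed by 0)

1  (C1 all integral)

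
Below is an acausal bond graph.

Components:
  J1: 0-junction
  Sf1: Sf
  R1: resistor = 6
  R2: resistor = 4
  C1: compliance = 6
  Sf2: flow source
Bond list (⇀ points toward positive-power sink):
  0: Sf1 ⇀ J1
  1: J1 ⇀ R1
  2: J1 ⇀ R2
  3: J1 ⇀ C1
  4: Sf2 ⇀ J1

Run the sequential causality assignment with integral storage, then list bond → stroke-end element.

b0 stroke→Sf1
b1 stroke→R1
b2 stroke→R2
b3 stroke→J1
b4 stroke→Sf2

#0 |Sf1  (Sf1: flow source, stroke at near end)
#4 |Sf2  (source Sf2 imposes f)
#3 |J1  (prefer integral on C1)
#1 |R1  (J1: bond 3 brought effort, rest push out)
#2 |R2  (common-e at J1 fixed by 3)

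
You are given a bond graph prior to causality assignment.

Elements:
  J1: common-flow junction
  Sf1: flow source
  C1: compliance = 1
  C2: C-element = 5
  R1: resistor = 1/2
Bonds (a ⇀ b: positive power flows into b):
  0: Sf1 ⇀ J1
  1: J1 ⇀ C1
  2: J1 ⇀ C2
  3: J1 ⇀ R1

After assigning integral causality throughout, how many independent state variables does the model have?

2  (C1, C2 all integral)

β0 →Sf1  (Sf1: flow source, stroke at near end)
β1 →J1  (J1: bond 0 brought flow, rest push out)
β2 →J1  (J1: bond 0 brought flow, rest push out)
β3 →J1  (common-f at J1 fixed by 0)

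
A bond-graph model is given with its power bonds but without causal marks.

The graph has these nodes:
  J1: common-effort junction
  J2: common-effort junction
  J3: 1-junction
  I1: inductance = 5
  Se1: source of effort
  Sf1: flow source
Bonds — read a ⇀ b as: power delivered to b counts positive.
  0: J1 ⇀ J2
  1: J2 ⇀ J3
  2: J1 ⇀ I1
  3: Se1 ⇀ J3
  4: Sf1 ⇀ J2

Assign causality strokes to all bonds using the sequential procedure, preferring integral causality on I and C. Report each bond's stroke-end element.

bond 3 stroke at J3  (Se1: effort source, stroke at far end)
bond 4 stroke at Sf1  (Sf1 fixes flow; stroke at Sf1)
bond 1 stroke at J2  (closing 1-jn rule on J3)
bond 0 stroke at J1  (J2: bond 1 brought effort, rest push out)
bond 2 stroke at I1  (J1 effort already set via bond 0)

#0 →J1
#1 →J2
#2 →I1
#3 →J3
#4 →Sf1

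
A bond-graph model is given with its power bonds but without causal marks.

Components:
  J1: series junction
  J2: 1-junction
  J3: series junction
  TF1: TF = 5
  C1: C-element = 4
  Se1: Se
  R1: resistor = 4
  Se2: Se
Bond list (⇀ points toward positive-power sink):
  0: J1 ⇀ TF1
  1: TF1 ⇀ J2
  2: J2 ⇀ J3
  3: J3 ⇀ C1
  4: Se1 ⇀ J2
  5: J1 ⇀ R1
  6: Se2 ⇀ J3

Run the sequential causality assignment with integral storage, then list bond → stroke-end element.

#4 |J2  (Se1 fixes effort; stroke away)
#6 |J3  (Se2 fixes effort; stroke away)
#3 |J3  (C1 integral (e out))
#2 |J2  (J3: last free bond brings flow in)
#1 |TF1  (only one flow-in slot at J2)
#0 |J1  (TF1: transformer flips bond 1)
#5 |R1  (J1 needs exactly one f-in)

β0 stroke at J1
β1 stroke at TF1
β2 stroke at J2
β3 stroke at J3
β4 stroke at J2
β5 stroke at R1
β6 stroke at J3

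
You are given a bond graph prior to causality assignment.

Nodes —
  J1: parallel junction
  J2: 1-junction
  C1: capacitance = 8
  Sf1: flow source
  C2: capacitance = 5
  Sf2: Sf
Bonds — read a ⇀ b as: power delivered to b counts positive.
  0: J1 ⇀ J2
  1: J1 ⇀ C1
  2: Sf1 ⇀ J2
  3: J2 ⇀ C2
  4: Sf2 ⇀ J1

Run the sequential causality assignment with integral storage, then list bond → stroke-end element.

#0 stroke at J2
#1 stroke at J1
#2 stroke at Sf1
#3 stroke at J2
#4 stroke at Sf2

β2 |Sf1  (Sf1: flow source, stroke at near end)
β4 |Sf2  (Sf2: flow source, stroke at near end)
β0 |J2  (1-jn J2 has f-setter on 2)
β3 |J2  (J2 flow already set via bond 2)
β1 |J1  (J1 needs exactly one e-in)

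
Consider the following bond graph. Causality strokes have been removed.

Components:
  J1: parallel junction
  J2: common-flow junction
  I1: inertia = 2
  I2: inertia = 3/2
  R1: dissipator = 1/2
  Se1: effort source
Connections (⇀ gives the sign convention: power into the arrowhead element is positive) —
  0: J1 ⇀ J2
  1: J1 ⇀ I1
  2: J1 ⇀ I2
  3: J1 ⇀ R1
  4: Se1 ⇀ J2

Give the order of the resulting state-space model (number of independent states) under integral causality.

#4 stroke→J2  (Se1 fixes effort; stroke away)
#0 stroke→J1  (J2 needs exactly one f-in)
#1 stroke→I1  (0-jn J1 has e-setter on 0)
#2 stroke→I2  (0-jn J1 has e-setter on 0)
#3 stroke→R1  (J1 effort already set via bond 0)

2  (I1, I2 all integral)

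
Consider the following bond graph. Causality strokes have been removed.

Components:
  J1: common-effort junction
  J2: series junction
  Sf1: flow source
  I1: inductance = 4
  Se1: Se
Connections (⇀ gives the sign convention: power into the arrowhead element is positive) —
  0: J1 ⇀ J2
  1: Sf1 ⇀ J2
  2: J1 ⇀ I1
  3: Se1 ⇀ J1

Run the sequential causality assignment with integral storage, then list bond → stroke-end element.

β0 →J2
β1 →Sf1
β2 →I1
β3 →J1

#1 |Sf1  (source Sf1 imposes f)
#3 |J1  (Se1: effort source, stroke at far end)
#0 |J2  (J1 effort already set via bond 3)
#2 |I1  (common-e at J1 fixed by 3)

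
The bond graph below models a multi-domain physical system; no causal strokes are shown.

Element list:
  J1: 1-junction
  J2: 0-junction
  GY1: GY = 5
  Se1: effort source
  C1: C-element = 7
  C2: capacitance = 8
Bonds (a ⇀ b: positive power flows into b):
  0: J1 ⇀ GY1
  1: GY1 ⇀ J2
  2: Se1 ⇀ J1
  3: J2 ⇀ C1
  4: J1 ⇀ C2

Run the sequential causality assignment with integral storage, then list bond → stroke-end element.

b2 stroke→J1  (Se1: effort source, stroke at far end)
b3 stroke→J2  (C1: C, integral causality)
b1 stroke→GY1  (J2: bond 3 brought effort, rest push out)
b0 stroke→GY1  (GY1 both-in/both-out from 1)
b4 stroke→J1  (1-jn J1 has f-setter on 0)

bond 0 →GY1
bond 1 →GY1
bond 2 →J1
bond 3 →J2
bond 4 →J1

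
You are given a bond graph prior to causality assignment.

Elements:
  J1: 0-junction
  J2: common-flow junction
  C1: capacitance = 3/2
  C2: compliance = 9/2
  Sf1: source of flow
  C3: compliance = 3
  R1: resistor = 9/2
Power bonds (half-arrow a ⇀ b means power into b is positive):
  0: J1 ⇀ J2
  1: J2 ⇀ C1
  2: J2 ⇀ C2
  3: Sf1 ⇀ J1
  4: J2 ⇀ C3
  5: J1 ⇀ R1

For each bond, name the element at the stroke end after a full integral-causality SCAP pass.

bond 3 stroke→Sf1  (Sf1: flow source, stroke at near end)
bond 1 stroke→J2  (C1 integral (e out))
bond 2 stroke→J2  (C2 outputs effort q/C2)
bond 4 stroke→J2  (prefer integral on C3)
bond 0 stroke→J1  (only one flow-in slot at J2)
bond 5 stroke→R1  (common-e at J1 fixed by 0)

β0 →J1
β1 →J2
β2 →J2
β3 →Sf1
β4 →J2
β5 →R1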